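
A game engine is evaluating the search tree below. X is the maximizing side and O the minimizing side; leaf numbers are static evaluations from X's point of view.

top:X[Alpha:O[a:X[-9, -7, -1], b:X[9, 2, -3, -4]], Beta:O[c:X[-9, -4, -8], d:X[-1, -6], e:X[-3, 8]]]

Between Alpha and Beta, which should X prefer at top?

a (X): max(-9, -7, -1) = -1
b (X): max(9, 2, -3, -4) = 9
Alpha (O): min(-1, 9) = -1
c (X): max(-9, -4, -8) = -4
d (X): max(-1, -6) = -1
e (X): max(-3, 8) = 8
Beta (O): min(-4, -1, 8) = -4
X prefers the higher value; Alpha=-1, Beta=-4. Alpha is better since -1 > -4.

Alpha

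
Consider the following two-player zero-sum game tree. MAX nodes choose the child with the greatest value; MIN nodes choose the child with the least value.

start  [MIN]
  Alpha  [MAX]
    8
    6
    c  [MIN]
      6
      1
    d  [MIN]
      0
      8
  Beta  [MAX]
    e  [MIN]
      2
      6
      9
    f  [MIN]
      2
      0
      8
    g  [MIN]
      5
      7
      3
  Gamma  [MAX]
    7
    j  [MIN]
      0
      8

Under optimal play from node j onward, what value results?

j (MIN): min(0, 8) = 0

0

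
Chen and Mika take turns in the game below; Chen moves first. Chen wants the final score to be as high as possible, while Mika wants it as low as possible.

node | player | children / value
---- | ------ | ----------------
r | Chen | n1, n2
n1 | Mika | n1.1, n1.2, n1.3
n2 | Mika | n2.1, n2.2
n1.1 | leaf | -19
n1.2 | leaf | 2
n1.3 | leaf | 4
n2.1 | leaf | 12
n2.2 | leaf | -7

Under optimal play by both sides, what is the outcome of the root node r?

-7

n1 (Mika): min(-19, 2, 4) = -19
n2 (Mika): min(12, -7) = -7
r (Chen): max(-19, -7) = -7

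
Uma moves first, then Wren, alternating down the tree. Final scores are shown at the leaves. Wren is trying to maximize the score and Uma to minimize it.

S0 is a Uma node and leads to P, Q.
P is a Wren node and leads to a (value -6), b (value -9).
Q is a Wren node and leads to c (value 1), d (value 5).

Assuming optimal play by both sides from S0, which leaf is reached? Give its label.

P (Wren): max(-6, -9) = -6
Q (Wren): max(1, 5) = 5
S0 (Uma): min(-6, 5) = -6
At S0, Uma picks P (lowest: -6).
At P, Wren picks a (highest: -6).
Terminal value -6.

a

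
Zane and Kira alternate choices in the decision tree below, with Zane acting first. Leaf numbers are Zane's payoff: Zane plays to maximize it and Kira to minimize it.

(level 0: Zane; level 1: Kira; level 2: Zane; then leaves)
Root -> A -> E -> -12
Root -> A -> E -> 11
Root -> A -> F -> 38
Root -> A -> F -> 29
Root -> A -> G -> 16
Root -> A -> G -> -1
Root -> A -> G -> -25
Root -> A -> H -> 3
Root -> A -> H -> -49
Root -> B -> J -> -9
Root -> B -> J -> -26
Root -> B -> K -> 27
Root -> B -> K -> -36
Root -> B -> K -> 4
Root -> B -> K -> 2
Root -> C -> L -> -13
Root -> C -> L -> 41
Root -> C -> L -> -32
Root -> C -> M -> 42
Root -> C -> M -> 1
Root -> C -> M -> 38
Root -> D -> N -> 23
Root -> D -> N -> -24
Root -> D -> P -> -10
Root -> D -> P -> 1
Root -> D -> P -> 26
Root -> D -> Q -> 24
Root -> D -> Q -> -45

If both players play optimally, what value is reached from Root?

41

E (Zane): max(-12, 11) = 11
F (Zane): max(38, 29) = 38
G (Zane): max(16, -1, -25) = 16
H (Zane): max(3, -49) = 3
A (Kira): min(11, 38, 16, 3) = 3
J (Zane): max(-9, -26) = -9
K (Zane): max(27, -36, 4, 2) = 27
B (Kira): min(-9, 27) = -9
L (Zane): max(-13, 41, -32) = 41
M (Zane): max(42, 1, 38) = 42
C (Kira): min(41, 42) = 41
N (Zane): max(23, -24) = 23
P (Zane): max(-10, 1, 26) = 26
Q (Zane): max(24, -45) = 24
D (Kira): min(23, 26, 24) = 23
Root (Zane): max(3, -9, 41, 23) = 41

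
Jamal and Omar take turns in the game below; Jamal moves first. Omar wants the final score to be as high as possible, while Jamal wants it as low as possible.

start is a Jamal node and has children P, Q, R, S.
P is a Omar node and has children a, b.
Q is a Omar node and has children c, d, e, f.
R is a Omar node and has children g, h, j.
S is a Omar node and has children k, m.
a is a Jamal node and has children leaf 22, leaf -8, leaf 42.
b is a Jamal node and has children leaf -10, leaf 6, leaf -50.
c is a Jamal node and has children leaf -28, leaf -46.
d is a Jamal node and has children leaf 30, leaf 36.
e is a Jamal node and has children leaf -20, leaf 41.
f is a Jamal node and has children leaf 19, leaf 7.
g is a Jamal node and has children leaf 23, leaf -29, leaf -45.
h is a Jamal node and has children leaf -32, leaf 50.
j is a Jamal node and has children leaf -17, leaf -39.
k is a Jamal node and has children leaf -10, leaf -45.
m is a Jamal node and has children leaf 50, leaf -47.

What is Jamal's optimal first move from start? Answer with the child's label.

a (Jamal): min(22, -8, 42) = -8
b (Jamal): min(-10, 6, -50) = -50
P (Omar): max(-8, -50) = -8
c (Jamal): min(-28, -46) = -46
d (Jamal): min(30, 36) = 30
e (Jamal): min(-20, 41) = -20
f (Jamal): min(19, 7) = 7
Q (Omar): max(-46, 30, -20, 7) = 30
g (Jamal): min(23, -29, -45) = -45
h (Jamal): min(-32, 50) = -32
j (Jamal): min(-17, -39) = -39
R (Omar): max(-45, -32, -39) = -32
k (Jamal): min(-10, -45) = -45
m (Jamal): min(50, -47) = -47
S (Omar): max(-45, -47) = -45
start (Jamal): min(-8, 30, -32, -45) = -45
Jamal at start wants the lowest of {P=-8, Q=30, R=-32, S=-45}, so chooses S.

S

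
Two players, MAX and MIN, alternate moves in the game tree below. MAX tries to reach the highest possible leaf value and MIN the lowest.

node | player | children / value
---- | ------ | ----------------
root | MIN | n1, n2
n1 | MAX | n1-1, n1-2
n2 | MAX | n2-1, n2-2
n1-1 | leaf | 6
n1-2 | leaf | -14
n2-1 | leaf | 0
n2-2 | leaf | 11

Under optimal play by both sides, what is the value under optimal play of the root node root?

n1 (MAX): max(6, -14) = 6
n2 (MAX): max(0, 11) = 11
root (MIN): min(6, 11) = 6

6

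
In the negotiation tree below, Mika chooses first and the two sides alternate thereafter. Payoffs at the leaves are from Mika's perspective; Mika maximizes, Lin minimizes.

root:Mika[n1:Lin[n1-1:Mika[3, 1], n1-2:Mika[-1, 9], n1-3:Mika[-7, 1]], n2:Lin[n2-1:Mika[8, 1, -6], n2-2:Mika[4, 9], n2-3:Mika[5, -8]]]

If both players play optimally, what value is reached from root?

n1-1 (Mika): max(3, 1) = 3
n1-2 (Mika): max(-1, 9) = 9
n1-3 (Mika): max(-7, 1) = 1
n1 (Lin): min(3, 9, 1) = 1
n2-1 (Mika): max(8, 1, -6) = 8
n2-2 (Mika): max(4, 9) = 9
n2-3 (Mika): max(5, -8) = 5
n2 (Lin): min(8, 9, 5) = 5
root (Mika): max(1, 5) = 5

5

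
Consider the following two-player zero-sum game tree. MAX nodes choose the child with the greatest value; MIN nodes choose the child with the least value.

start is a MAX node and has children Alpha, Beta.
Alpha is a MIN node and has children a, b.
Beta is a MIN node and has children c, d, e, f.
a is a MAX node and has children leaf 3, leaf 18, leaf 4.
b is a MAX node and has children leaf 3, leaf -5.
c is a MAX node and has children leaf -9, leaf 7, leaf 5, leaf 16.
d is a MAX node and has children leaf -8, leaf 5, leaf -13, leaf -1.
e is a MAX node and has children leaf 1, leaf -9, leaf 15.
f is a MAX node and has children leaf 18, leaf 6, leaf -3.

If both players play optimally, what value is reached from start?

a (MAX): max(3, 18, 4) = 18
b (MAX): max(3, -5) = 3
Alpha (MIN): min(18, 3) = 3
c (MAX): max(-9, 7, 5, 16) = 16
d (MAX): max(-8, 5, -13, -1) = 5
e (MAX): max(1, -9, 15) = 15
f (MAX): max(18, 6, -3) = 18
Beta (MIN): min(16, 5, 15, 18) = 5
start (MAX): max(3, 5) = 5

5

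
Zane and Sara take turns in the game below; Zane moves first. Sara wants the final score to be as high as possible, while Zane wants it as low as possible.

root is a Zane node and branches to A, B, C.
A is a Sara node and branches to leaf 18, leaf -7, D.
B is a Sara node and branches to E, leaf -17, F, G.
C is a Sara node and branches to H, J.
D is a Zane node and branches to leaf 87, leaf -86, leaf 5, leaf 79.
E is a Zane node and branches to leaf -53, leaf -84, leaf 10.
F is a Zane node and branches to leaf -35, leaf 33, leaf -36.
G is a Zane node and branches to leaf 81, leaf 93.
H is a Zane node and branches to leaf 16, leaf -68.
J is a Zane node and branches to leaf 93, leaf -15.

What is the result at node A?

18

D (Zane): min(87, -86, 5, 79) = -86
A (Sara): max(18, -7, -86) = 18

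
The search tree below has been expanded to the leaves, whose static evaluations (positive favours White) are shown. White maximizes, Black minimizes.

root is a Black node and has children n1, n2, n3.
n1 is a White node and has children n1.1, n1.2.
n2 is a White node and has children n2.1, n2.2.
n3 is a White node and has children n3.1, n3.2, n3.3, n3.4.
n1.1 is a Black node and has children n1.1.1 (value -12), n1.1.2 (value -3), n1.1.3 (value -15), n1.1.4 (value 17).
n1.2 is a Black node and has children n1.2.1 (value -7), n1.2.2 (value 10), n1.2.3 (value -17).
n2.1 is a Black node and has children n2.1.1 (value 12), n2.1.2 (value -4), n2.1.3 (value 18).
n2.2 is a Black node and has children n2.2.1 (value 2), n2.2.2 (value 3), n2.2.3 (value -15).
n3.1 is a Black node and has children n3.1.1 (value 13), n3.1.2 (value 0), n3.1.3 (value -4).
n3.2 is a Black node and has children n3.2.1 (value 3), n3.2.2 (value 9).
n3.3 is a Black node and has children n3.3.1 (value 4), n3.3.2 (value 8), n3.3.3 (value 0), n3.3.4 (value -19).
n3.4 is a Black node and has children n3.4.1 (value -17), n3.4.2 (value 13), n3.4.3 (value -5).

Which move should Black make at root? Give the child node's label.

n1

n1.1 (Black): min(-12, -3, -15, 17) = -15
n1.2 (Black): min(-7, 10, -17) = -17
n1 (White): max(-15, -17) = -15
n2.1 (Black): min(12, -4, 18) = -4
n2.2 (Black): min(2, 3, -15) = -15
n2 (White): max(-4, -15) = -4
n3.1 (Black): min(13, 0, -4) = -4
n3.2 (Black): min(3, 9) = 3
n3.3 (Black): min(4, 8, 0, -19) = -19
n3.4 (Black): min(-17, 13, -5) = -17
n3 (White): max(-4, 3, -19, -17) = 3
root (Black): min(-15, -4, 3) = -15
Black at root wants the lowest of {n1=-15, n2=-4, n3=3}, so chooses n1.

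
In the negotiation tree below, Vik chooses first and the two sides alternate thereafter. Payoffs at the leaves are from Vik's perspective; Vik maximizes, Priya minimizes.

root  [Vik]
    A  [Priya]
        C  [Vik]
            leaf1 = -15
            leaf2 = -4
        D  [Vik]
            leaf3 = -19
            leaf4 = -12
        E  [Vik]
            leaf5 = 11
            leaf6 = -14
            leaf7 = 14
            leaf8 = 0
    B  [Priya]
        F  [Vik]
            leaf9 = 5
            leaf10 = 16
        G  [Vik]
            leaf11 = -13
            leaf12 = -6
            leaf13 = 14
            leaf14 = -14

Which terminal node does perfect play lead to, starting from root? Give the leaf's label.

leaf13

C (Vik): max(-15, -4) = -4
D (Vik): max(-19, -12) = -12
E (Vik): max(11, -14, 14, 0) = 14
A (Priya): min(-4, -12, 14) = -12
F (Vik): max(5, 16) = 16
G (Vik): max(-13, -6, 14, -14) = 14
B (Priya): min(16, 14) = 14
root (Vik): max(-12, 14) = 14
At root, Vik picks B (highest: 14).
At B, Priya picks G (lowest: 14).
At G, Vik picks leaf13 (highest: 14).
Terminal value 14.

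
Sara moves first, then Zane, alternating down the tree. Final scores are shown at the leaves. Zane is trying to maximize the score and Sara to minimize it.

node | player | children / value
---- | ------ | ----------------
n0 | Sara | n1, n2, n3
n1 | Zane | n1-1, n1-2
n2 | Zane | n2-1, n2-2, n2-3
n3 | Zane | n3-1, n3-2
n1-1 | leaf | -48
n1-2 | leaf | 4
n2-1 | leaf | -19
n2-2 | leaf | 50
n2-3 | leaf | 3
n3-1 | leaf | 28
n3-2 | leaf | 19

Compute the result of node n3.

n3 (Zane): max(28, 19) = 28

28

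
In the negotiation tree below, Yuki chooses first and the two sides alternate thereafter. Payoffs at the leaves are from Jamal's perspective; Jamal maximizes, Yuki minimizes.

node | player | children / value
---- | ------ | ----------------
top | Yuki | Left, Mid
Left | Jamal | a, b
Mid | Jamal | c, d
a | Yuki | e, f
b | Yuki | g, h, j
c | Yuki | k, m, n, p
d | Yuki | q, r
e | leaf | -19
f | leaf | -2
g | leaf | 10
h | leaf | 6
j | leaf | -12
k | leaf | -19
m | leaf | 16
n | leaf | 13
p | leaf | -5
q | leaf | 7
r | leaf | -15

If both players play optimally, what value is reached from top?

a (Yuki): min(-19, -2) = -19
b (Yuki): min(10, 6, -12) = -12
Left (Jamal): max(-19, -12) = -12
c (Yuki): min(-19, 16, 13, -5) = -19
d (Yuki): min(7, -15) = -15
Mid (Jamal): max(-19, -15) = -15
top (Yuki): min(-12, -15) = -15

-15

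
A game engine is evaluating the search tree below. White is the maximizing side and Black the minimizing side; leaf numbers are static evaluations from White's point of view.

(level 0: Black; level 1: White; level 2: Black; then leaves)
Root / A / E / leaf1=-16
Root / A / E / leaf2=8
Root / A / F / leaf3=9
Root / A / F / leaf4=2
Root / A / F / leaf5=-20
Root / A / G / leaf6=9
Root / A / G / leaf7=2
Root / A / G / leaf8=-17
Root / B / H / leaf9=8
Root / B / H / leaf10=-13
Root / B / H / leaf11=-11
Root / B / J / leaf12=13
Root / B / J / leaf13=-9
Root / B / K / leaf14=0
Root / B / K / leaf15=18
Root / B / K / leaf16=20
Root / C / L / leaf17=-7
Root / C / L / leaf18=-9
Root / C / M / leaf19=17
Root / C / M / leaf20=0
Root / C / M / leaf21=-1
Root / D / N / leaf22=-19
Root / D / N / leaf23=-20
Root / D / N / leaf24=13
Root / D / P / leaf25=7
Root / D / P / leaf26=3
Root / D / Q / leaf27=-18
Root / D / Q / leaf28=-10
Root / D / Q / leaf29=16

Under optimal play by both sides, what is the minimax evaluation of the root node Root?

-16

E (Black): min(-16, 8) = -16
F (Black): min(9, 2, -20) = -20
G (Black): min(9, 2, -17) = -17
A (White): max(-16, -20, -17) = -16
H (Black): min(8, -13, -11) = -13
J (Black): min(13, -9) = -9
K (Black): min(0, 18, 20) = 0
B (White): max(-13, -9, 0) = 0
L (Black): min(-7, -9) = -9
M (Black): min(17, 0, -1) = -1
C (White): max(-9, -1) = -1
N (Black): min(-19, -20, 13) = -20
P (Black): min(7, 3) = 3
Q (Black): min(-18, -10, 16) = -18
D (White): max(-20, 3, -18) = 3
Root (Black): min(-16, 0, -1, 3) = -16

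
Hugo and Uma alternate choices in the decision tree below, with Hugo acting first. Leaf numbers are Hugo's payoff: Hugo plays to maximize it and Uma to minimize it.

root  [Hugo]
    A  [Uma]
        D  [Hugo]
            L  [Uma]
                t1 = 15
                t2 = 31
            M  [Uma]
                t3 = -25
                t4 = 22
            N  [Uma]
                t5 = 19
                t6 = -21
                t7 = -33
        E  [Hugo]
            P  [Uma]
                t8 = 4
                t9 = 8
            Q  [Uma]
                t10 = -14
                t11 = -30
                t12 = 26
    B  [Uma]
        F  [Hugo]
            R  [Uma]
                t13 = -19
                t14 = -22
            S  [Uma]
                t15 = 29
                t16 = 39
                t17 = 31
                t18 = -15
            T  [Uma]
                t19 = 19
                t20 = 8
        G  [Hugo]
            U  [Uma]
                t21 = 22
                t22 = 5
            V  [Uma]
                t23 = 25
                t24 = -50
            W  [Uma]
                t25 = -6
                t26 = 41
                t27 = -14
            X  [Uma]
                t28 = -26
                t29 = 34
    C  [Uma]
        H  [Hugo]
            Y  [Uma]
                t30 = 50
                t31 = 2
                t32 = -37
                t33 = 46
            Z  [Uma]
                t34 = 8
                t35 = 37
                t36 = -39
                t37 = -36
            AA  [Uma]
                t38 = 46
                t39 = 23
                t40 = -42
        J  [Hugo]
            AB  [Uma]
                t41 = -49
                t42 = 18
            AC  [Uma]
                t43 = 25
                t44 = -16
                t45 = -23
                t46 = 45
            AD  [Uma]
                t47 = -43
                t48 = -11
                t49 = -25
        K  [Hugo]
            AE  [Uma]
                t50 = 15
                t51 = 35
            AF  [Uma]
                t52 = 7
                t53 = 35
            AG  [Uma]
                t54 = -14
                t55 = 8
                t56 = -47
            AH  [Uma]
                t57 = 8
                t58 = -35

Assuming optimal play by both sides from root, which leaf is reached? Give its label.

t22

L (Uma): min(15, 31) = 15
M (Uma): min(-25, 22) = -25
N (Uma): min(19, -21, -33) = -33
D (Hugo): max(15, -25, -33) = 15
P (Uma): min(4, 8) = 4
Q (Uma): min(-14, -30, 26) = -30
E (Hugo): max(4, -30) = 4
A (Uma): min(15, 4) = 4
R (Uma): min(-19, -22) = -22
S (Uma): min(29, 39, 31, -15) = -15
T (Uma): min(19, 8) = 8
F (Hugo): max(-22, -15, 8) = 8
U (Uma): min(22, 5) = 5
V (Uma): min(25, -50) = -50
W (Uma): min(-6, 41, -14) = -14
X (Uma): min(-26, 34) = -26
G (Hugo): max(5, -50, -14, -26) = 5
B (Uma): min(8, 5) = 5
Y (Uma): min(50, 2, -37, 46) = -37
Z (Uma): min(8, 37, -39, -36) = -39
AA (Uma): min(46, 23, -42) = -42
H (Hugo): max(-37, -39, -42) = -37
AB (Uma): min(-49, 18) = -49
AC (Uma): min(25, -16, -23, 45) = -23
AD (Uma): min(-43, -11, -25) = -43
J (Hugo): max(-49, -23, -43) = -23
AE (Uma): min(15, 35) = 15
AF (Uma): min(7, 35) = 7
AG (Uma): min(-14, 8, -47) = -47
AH (Uma): min(8, -35) = -35
K (Hugo): max(15, 7, -47, -35) = 15
C (Uma): min(-37, -23, 15) = -37
root (Hugo): max(4, 5, -37) = 5
At root, Hugo picks B (highest: 5).
At B, Uma picks G (lowest: 5).
At G, Hugo picks U (highest: 5).
At U, Uma picks t22 (lowest: 5).
Terminal value 5.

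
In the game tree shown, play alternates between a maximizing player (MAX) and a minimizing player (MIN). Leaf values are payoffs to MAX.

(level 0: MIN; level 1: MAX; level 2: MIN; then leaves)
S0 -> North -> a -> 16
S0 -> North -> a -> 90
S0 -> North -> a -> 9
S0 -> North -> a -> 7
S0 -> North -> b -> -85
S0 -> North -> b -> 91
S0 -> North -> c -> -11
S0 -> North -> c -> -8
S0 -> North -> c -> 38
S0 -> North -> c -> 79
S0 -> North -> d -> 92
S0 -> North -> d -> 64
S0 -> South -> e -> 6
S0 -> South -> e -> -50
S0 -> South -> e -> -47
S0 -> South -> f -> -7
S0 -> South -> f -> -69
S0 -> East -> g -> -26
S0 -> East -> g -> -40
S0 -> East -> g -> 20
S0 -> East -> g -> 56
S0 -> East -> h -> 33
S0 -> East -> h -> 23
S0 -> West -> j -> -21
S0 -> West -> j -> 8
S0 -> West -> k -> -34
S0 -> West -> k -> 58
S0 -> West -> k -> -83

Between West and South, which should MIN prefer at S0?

South

j (MIN): min(-21, 8) = -21
k (MIN): min(-34, 58, -83) = -83
West (MAX): max(-21, -83) = -21
e (MIN): min(6, -50, -47) = -50
f (MIN): min(-7, -69) = -69
South (MAX): max(-50, -69) = -50
MIN prefers the lower value; West=-21, South=-50. South is better since -50 < -21.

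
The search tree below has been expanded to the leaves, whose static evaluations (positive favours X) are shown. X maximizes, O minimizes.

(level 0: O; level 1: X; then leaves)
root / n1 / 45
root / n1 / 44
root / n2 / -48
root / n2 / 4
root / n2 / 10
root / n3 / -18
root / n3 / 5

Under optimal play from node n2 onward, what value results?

n2 (X): max(-48, 4, 10) = 10

10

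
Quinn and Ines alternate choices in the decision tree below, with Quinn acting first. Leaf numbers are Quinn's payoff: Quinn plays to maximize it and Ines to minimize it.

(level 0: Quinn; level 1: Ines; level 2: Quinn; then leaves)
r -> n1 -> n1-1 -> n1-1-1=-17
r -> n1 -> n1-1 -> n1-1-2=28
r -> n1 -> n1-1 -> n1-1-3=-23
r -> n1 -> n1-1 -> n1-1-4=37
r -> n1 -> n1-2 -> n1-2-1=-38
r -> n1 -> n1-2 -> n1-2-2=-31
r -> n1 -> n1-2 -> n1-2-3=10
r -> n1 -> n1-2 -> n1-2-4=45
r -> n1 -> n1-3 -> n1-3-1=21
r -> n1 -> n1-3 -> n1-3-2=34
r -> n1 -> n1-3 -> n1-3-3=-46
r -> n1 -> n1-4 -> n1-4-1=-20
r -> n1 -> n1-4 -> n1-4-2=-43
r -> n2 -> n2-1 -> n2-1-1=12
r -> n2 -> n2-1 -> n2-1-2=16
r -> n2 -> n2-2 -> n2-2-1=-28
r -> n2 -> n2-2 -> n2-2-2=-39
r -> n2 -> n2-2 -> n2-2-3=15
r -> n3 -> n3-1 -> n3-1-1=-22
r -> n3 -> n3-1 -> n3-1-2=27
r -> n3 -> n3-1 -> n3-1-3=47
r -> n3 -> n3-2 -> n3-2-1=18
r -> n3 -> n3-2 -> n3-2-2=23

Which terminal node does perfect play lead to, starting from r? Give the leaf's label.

n3-2-2

n1-1 (Quinn): max(-17, 28, -23, 37) = 37
n1-2 (Quinn): max(-38, -31, 10, 45) = 45
n1-3 (Quinn): max(21, 34, -46) = 34
n1-4 (Quinn): max(-20, -43) = -20
n1 (Ines): min(37, 45, 34, -20) = -20
n2-1 (Quinn): max(12, 16) = 16
n2-2 (Quinn): max(-28, -39, 15) = 15
n2 (Ines): min(16, 15) = 15
n3-1 (Quinn): max(-22, 27, 47) = 47
n3-2 (Quinn): max(18, 23) = 23
n3 (Ines): min(47, 23) = 23
r (Quinn): max(-20, 15, 23) = 23
At r, Quinn picks n3 (highest: 23).
At n3, Ines picks n3-2 (lowest: 23).
At n3-2, Quinn picks n3-2-2 (highest: 23).
Terminal value 23.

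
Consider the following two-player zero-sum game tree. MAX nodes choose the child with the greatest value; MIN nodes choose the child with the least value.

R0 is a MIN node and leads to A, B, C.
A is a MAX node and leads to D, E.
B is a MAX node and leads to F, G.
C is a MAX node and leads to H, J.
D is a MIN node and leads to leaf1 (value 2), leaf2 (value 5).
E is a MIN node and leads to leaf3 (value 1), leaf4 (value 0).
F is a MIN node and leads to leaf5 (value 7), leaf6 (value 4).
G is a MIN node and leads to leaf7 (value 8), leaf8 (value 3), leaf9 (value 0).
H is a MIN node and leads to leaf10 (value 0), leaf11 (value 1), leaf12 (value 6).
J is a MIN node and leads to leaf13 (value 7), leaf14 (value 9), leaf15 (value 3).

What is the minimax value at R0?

2

D (MIN): min(2, 5) = 2
E (MIN): min(1, 0) = 0
A (MAX): max(2, 0) = 2
F (MIN): min(7, 4) = 4
G (MIN): min(8, 3, 0) = 0
B (MAX): max(4, 0) = 4
H (MIN): min(0, 1, 6) = 0
J (MIN): min(7, 9, 3) = 3
C (MAX): max(0, 3) = 3
R0 (MIN): min(2, 4, 3) = 2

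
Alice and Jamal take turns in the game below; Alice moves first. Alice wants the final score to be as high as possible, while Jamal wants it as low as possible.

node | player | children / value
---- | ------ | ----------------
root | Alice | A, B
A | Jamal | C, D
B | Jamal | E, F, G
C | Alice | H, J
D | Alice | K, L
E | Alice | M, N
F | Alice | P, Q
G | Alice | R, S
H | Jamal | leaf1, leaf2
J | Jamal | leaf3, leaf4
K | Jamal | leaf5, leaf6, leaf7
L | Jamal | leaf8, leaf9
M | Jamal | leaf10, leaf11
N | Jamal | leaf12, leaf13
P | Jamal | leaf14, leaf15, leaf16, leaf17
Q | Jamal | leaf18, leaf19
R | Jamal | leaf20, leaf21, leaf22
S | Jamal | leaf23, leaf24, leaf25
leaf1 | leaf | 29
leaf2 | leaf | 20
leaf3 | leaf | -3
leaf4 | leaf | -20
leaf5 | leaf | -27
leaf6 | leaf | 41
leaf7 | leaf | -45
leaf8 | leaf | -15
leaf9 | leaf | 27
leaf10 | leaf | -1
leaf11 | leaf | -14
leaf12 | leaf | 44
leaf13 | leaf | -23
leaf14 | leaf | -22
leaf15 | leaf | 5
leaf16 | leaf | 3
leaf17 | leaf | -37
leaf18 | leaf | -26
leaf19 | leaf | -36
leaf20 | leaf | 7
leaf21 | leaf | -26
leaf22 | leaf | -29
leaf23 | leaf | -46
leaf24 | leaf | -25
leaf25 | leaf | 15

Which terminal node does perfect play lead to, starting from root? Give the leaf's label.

leaf8

H (Jamal): min(29, 20) = 20
J (Jamal): min(-3, -20) = -20
C (Alice): max(20, -20) = 20
K (Jamal): min(-27, 41, -45) = -45
L (Jamal): min(-15, 27) = -15
D (Alice): max(-45, -15) = -15
A (Jamal): min(20, -15) = -15
M (Jamal): min(-1, -14) = -14
N (Jamal): min(44, -23) = -23
E (Alice): max(-14, -23) = -14
P (Jamal): min(-22, 5, 3, -37) = -37
Q (Jamal): min(-26, -36) = -36
F (Alice): max(-37, -36) = -36
R (Jamal): min(7, -26, -29) = -29
S (Jamal): min(-46, -25, 15) = -46
G (Alice): max(-29, -46) = -29
B (Jamal): min(-14, -36, -29) = -36
root (Alice): max(-15, -36) = -15
At root, Alice picks A (highest: -15).
At A, Jamal picks D (lowest: -15).
At D, Alice picks L (highest: -15).
At L, Jamal picks leaf8 (lowest: -15).
Terminal value -15.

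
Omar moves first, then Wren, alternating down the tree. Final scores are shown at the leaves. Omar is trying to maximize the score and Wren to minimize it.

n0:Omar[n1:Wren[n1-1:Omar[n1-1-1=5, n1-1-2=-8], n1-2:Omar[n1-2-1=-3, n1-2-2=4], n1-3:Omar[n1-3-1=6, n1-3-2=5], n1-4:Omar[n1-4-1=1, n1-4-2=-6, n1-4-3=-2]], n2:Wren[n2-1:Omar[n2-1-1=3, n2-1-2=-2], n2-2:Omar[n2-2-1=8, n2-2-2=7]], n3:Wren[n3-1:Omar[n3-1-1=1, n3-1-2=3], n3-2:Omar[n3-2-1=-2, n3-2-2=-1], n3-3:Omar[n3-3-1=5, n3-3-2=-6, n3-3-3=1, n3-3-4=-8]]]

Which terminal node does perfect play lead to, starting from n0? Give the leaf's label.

n2-1-1

n1-1 (Omar): max(5, -8) = 5
n1-2 (Omar): max(-3, 4) = 4
n1-3 (Omar): max(6, 5) = 6
n1-4 (Omar): max(1, -6, -2) = 1
n1 (Wren): min(5, 4, 6, 1) = 1
n2-1 (Omar): max(3, -2) = 3
n2-2 (Omar): max(8, 7) = 8
n2 (Wren): min(3, 8) = 3
n3-1 (Omar): max(1, 3) = 3
n3-2 (Omar): max(-2, -1) = -1
n3-3 (Omar): max(5, -6, 1, -8) = 5
n3 (Wren): min(3, -1, 5) = -1
n0 (Omar): max(1, 3, -1) = 3
At n0, Omar picks n2 (highest: 3).
At n2, Wren picks n2-1 (lowest: 3).
At n2-1, Omar picks n2-1-1 (highest: 3).
Terminal value 3.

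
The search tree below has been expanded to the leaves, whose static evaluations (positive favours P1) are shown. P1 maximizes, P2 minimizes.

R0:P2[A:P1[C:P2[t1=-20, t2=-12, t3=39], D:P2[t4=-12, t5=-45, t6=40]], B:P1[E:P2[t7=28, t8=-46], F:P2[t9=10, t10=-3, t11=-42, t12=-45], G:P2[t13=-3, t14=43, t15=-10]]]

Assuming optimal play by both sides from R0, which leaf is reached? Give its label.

C (P2): min(-20, -12, 39) = -20
D (P2): min(-12, -45, 40) = -45
A (P1): max(-20, -45) = -20
E (P2): min(28, -46) = -46
F (P2): min(10, -3, -42, -45) = -45
G (P2): min(-3, 43, -10) = -10
B (P1): max(-46, -45, -10) = -10
R0 (P2): min(-20, -10) = -20
At R0, P2 picks A (lowest: -20).
At A, P1 picks C (highest: -20).
At C, P2 picks t1 (lowest: -20).
Terminal value -20.

t1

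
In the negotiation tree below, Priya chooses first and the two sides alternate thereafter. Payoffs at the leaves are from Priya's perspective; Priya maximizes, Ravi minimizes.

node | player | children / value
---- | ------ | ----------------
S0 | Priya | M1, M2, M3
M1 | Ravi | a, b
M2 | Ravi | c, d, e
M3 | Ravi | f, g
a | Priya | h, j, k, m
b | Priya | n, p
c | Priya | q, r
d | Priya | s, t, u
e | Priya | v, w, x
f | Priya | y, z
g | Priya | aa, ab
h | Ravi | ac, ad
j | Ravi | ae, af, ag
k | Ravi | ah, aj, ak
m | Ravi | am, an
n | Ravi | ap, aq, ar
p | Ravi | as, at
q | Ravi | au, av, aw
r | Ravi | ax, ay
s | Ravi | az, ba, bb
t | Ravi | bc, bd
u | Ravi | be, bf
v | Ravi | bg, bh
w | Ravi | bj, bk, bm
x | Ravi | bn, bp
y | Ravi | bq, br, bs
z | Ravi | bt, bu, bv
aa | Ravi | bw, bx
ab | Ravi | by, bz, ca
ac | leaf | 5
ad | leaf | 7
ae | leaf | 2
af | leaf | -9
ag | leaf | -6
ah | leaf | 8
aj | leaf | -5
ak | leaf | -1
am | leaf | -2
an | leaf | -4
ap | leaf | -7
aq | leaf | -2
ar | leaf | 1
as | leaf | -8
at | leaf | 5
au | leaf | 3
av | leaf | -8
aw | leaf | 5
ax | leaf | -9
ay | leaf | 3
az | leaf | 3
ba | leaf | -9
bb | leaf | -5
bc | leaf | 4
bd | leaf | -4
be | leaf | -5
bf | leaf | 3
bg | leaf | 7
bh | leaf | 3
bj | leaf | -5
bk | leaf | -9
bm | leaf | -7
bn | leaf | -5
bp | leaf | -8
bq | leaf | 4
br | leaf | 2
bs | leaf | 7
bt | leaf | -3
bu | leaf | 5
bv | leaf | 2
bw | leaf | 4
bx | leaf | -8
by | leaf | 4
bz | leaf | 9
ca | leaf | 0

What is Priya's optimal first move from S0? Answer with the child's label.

M3

h (Ravi): min(5, 7) = 5
j (Ravi): min(2, -9, -6) = -9
k (Ravi): min(8, -5, -1) = -5
m (Ravi): min(-2, -4) = -4
a (Priya): max(5, -9, -5, -4) = 5
n (Ravi): min(-7, -2, 1) = -7
p (Ravi): min(-8, 5) = -8
b (Priya): max(-7, -8) = -7
M1 (Ravi): min(5, -7) = -7
q (Ravi): min(3, -8, 5) = -8
r (Ravi): min(-9, 3) = -9
c (Priya): max(-8, -9) = -8
s (Ravi): min(3, -9, -5) = -9
t (Ravi): min(4, -4) = -4
u (Ravi): min(-5, 3) = -5
d (Priya): max(-9, -4, -5) = -4
v (Ravi): min(7, 3) = 3
w (Ravi): min(-5, -9, -7) = -9
x (Ravi): min(-5, -8) = -8
e (Priya): max(3, -9, -8) = 3
M2 (Ravi): min(-8, -4, 3) = -8
y (Ravi): min(4, 2, 7) = 2
z (Ravi): min(-3, 5, 2) = -3
f (Priya): max(2, -3) = 2
aa (Ravi): min(4, -8) = -8
ab (Ravi): min(4, 9, 0) = 0
g (Priya): max(-8, 0) = 0
M3 (Ravi): min(2, 0) = 0
S0 (Priya): max(-7, -8, 0) = 0
Priya at S0 wants the highest of {M1=-7, M2=-8, M3=0}, so chooses M3.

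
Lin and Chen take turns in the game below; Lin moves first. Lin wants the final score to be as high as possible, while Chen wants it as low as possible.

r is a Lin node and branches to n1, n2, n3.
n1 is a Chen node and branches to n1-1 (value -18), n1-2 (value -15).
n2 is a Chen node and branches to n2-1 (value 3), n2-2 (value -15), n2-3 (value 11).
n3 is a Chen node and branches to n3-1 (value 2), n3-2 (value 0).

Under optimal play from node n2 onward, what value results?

-15

n2 (Chen): min(3, -15, 11) = -15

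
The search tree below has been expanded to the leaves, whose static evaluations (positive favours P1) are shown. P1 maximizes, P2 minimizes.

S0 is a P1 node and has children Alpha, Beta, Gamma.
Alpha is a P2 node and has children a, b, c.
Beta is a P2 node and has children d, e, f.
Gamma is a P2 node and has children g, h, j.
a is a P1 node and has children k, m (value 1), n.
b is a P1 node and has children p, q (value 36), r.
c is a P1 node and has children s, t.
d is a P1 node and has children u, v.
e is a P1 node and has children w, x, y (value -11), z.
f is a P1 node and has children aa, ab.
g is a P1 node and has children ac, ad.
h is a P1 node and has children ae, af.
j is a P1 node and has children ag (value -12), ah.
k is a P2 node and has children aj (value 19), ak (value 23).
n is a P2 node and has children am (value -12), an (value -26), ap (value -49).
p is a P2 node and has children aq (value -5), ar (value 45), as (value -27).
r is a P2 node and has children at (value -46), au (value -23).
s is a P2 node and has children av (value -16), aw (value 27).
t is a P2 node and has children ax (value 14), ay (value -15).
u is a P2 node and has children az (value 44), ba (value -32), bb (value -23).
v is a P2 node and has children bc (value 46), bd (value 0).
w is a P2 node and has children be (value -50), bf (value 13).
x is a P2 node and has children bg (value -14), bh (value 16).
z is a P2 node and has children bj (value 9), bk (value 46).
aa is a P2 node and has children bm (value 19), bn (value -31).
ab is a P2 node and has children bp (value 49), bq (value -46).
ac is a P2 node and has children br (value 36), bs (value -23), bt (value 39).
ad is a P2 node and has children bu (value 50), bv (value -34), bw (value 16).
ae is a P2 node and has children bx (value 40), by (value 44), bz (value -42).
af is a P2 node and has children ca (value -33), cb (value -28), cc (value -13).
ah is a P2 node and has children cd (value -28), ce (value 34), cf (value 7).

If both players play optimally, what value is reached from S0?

-15

k (P2): min(19, 23) = 19
n (P2): min(-12, -26, -49) = -49
a (P1): max(19, 1, -49) = 19
p (P2): min(-5, 45, -27) = -27
r (P2): min(-46, -23) = -46
b (P1): max(-27, 36, -46) = 36
s (P2): min(-16, 27) = -16
t (P2): min(14, -15) = -15
c (P1): max(-16, -15) = -15
Alpha (P2): min(19, 36, -15) = -15
u (P2): min(44, -32, -23) = -32
v (P2): min(46, 0) = 0
d (P1): max(-32, 0) = 0
w (P2): min(-50, 13) = -50
x (P2): min(-14, 16) = -14
z (P2): min(9, 46) = 9
e (P1): max(-50, -14, -11, 9) = 9
aa (P2): min(19, -31) = -31
ab (P2): min(49, -46) = -46
f (P1): max(-31, -46) = -31
Beta (P2): min(0, 9, -31) = -31
ac (P2): min(36, -23, 39) = -23
ad (P2): min(50, -34, 16) = -34
g (P1): max(-23, -34) = -23
ae (P2): min(40, 44, -42) = -42
af (P2): min(-33, -28, -13) = -33
h (P1): max(-42, -33) = -33
ah (P2): min(-28, 34, 7) = -28
j (P1): max(-12, -28) = -12
Gamma (P2): min(-23, -33, -12) = -33
S0 (P1): max(-15, -31, -33) = -15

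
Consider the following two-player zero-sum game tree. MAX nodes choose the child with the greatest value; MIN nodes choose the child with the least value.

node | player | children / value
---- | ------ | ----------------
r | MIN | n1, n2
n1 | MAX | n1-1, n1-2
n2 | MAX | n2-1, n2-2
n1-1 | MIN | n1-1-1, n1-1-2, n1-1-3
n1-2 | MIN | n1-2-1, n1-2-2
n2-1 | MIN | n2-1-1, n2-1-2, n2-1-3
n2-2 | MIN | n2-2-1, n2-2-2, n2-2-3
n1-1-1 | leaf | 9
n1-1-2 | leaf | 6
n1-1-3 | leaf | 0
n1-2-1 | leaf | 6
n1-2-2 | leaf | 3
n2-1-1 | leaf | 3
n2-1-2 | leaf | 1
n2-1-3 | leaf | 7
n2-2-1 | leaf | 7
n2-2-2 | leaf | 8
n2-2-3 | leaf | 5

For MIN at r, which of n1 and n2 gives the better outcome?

n1-1 (MIN): min(9, 6, 0) = 0
n1-2 (MIN): min(6, 3) = 3
n1 (MAX): max(0, 3) = 3
n2-1 (MIN): min(3, 1, 7) = 1
n2-2 (MIN): min(7, 8, 5) = 5
n2 (MAX): max(1, 5) = 5
MIN prefers the lower value; n1=3, n2=5. n1 is better since 3 < 5.

n1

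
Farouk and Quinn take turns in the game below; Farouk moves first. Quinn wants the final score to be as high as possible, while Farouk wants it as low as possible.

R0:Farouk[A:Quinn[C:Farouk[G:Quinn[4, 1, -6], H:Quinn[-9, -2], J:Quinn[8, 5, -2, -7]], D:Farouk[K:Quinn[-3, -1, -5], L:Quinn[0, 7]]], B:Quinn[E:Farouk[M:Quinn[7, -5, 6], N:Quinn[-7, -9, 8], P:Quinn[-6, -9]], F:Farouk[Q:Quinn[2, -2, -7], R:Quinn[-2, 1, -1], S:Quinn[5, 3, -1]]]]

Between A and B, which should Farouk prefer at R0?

A

G (Quinn): max(4, 1, -6) = 4
H (Quinn): max(-9, -2) = -2
J (Quinn): max(8, 5, -2, -7) = 8
C (Farouk): min(4, -2, 8) = -2
K (Quinn): max(-3, -1, -5) = -1
L (Quinn): max(0, 7) = 7
D (Farouk): min(-1, 7) = -1
A (Quinn): max(-2, -1) = -1
M (Quinn): max(7, -5, 6) = 7
N (Quinn): max(-7, -9, 8) = 8
P (Quinn): max(-6, -9) = -6
E (Farouk): min(7, 8, -6) = -6
Q (Quinn): max(2, -2, -7) = 2
R (Quinn): max(-2, 1, -1) = 1
S (Quinn): max(5, 3, -1) = 5
F (Farouk): min(2, 1, 5) = 1
B (Quinn): max(-6, 1) = 1
Farouk prefers the lower value; A=-1, B=1. A is better since -1 < 1.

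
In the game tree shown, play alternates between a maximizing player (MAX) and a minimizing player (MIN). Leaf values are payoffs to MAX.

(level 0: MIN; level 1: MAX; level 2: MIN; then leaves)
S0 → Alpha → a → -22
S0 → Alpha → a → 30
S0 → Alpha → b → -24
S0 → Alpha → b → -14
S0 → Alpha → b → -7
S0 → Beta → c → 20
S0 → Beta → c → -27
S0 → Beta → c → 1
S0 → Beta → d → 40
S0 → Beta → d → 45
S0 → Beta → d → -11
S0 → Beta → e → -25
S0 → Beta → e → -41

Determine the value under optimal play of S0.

a (MIN): min(-22, 30) = -22
b (MIN): min(-24, -14, -7) = -24
Alpha (MAX): max(-22, -24) = -22
c (MIN): min(20, -27, 1) = -27
d (MIN): min(40, 45, -11) = -11
e (MIN): min(-25, -41) = -41
Beta (MAX): max(-27, -11, -41) = -11
S0 (MIN): min(-22, -11) = -22

-22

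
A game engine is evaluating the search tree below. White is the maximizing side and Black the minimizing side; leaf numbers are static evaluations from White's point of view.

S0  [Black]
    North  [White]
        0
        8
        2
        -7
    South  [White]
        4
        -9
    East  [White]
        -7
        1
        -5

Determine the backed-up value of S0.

North (White): max(0, 8, 2, -7) = 8
South (White): max(4, -9) = 4
East (White): max(-7, 1, -5) = 1
S0 (Black): min(8, 4, 1) = 1

1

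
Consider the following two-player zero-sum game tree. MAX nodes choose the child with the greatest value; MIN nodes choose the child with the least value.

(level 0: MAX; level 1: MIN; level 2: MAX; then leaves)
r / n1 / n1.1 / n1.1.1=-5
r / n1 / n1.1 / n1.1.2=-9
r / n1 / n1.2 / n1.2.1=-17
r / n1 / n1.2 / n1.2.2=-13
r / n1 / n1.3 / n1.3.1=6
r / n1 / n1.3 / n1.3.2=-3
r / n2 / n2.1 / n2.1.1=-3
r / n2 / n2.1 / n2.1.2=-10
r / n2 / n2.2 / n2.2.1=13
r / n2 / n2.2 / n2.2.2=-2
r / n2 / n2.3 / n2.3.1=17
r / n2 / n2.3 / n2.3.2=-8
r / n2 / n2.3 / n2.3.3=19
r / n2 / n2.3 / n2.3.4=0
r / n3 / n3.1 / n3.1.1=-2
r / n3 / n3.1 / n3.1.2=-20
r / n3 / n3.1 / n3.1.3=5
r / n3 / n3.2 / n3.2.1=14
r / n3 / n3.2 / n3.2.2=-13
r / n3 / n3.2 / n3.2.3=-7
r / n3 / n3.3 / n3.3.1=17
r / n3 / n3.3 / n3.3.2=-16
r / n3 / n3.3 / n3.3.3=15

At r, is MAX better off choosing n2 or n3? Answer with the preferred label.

n2.1 (MAX): max(-3, -10) = -3
n2.2 (MAX): max(13, -2) = 13
n2.3 (MAX): max(17, -8, 19, 0) = 19
n2 (MIN): min(-3, 13, 19) = -3
n3.1 (MAX): max(-2, -20, 5) = 5
n3.2 (MAX): max(14, -13, -7) = 14
n3.3 (MAX): max(17, -16, 15) = 17
n3 (MIN): min(5, 14, 17) = 5
MAX prefers the higher value; n2=-3, n3=5. n3 is better since 5 > -3.

n3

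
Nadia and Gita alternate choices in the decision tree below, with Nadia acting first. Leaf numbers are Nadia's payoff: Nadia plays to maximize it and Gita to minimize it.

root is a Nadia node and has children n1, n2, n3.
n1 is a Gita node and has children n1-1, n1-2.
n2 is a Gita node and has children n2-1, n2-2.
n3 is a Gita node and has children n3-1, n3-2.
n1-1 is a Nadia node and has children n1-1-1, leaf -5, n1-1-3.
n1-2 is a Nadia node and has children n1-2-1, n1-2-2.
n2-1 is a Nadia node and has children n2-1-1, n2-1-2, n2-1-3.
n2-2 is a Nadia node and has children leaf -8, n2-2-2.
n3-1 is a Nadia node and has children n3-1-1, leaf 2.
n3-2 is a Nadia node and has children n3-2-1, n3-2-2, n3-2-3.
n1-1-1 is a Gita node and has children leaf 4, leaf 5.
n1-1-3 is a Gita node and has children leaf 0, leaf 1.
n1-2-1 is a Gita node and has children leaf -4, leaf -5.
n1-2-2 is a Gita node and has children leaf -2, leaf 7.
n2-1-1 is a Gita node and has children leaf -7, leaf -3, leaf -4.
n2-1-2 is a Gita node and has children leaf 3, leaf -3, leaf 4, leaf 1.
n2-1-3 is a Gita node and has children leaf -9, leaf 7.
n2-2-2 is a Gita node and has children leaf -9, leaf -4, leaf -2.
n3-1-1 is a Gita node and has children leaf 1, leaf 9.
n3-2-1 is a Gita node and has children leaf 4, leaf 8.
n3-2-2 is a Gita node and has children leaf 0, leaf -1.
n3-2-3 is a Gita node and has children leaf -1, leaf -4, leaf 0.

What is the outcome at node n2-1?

n2-1-1 (Gita): min(-7, -3, -4) = -7
n2-1-2 (Gita): min(3, -3, 4, 1) = -3
n2-1-3 (Gita): min(-9, 7) = -9
n2-1 (Nadia): max(-7, -3, -9) = -3

-3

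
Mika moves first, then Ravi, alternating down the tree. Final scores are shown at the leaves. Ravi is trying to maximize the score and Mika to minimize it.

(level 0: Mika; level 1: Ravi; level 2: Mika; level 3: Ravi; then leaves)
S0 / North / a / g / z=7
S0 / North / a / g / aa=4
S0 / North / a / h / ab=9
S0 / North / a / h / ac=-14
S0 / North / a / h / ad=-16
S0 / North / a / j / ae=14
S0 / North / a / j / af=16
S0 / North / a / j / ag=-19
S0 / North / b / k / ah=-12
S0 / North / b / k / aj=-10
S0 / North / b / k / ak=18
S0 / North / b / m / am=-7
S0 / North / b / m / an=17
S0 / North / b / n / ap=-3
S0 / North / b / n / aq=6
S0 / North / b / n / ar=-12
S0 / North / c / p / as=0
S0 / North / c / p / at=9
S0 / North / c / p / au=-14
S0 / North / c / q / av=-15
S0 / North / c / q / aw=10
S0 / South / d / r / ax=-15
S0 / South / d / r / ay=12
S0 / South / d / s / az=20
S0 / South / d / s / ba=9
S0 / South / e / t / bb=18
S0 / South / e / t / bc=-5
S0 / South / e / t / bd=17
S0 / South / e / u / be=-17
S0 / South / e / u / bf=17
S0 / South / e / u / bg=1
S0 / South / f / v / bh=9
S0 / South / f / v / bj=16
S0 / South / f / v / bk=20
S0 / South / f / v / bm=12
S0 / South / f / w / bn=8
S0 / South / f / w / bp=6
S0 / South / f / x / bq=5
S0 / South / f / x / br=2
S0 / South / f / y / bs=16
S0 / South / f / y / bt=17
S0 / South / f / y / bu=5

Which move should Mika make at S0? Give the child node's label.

g (Ravi): max(7, 4) = 7
h (Ravi): max(9, -14, -16) = 9
j (Ravi): max(14, 16, -19) = 16
a (Mika): min(7, 9, 16) = 7
k (Ravi): max(-12, -10, 18) = 18
m (Ravi): max(-7, 17) = 17
n (Ravi): max(-3, 6, -12) = 6
b (Mika): min(18, 17, 6) = 6
p (Ravi): max(0, 9, -14) = 9
q (Ravi): max(-15, 10) = 10
c (Mika): min(9, 10) = 9
North (Ravi): max(7, 6, 9) = 9
r (Ravi): max(-15, 12) = 12
s (Ravi): max(20, 9) = 20
d (Mika): min(12, 20) = 12
t (Ravi): max(18, -5, 17) = 18
u (Ravi): max(-17, 17, 1) = 17
e (Mika): min(18, 17) = 17
v (Ravi): max(9, 16, 20, 12) = 20
w (Ravi): max(8, 6) = 8
x (Ravi): max(5, 2) = 5
y (Ravi): max(16, 17, 5) = 17
f (Mika): min(20, 8, 5, 17) = 5
South (Ravi): max(12, 17, 5) = 17
S0 (Mika): min(9, 17) = 9
Mika at S0 wants the lowest of {North=9, South=17}, so chooses North.

North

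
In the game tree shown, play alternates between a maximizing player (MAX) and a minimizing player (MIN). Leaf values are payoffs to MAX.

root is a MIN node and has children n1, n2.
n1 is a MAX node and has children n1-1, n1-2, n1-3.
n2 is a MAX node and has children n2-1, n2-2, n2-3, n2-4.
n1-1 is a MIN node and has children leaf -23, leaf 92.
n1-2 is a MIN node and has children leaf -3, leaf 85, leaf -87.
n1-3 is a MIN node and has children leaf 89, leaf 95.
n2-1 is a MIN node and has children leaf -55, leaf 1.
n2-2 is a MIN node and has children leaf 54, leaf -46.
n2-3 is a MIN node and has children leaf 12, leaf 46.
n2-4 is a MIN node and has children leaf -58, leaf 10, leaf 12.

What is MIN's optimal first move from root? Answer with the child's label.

n1-1 (MIN): min(-23, 92) = -23
n1-2 (MIN): min(-3, 85, -87) = -87
n1-3 (MIN): min(89, 95) = 89
n1 (MAX): max(-23, -87, 89) = 89
n2-1 (MIN): min(-55, 1) = -55
n2-2 (MIN): min(54, -46) = -46
n2-3 (MIN): min(12, 46) = 12
n2-4 (MIN): min(-58, 10, 12) = -58
n2 (MAX): max(-55, -46, 12, -58) = 12
root (MIN): min(89, 12) = 12
MIN at root wants the lowest of {n1=89, n2=12}, so chooses n2.

n2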